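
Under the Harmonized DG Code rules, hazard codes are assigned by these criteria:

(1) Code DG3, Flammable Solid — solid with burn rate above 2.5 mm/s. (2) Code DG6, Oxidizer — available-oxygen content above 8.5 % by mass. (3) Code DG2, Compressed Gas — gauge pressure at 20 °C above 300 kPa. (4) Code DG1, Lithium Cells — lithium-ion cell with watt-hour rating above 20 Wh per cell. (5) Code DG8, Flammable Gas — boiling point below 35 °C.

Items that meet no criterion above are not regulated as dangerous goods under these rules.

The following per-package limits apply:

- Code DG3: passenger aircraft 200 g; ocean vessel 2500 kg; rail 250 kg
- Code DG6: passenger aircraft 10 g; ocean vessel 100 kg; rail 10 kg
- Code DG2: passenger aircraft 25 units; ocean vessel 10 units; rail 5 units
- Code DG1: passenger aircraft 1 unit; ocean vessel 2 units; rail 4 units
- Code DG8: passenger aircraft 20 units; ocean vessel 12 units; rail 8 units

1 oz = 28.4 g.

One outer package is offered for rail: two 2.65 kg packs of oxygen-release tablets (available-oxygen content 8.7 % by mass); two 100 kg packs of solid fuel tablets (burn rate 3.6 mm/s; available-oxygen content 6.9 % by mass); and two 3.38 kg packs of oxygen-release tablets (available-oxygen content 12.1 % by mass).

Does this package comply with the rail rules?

No

Oxygen-release tablets: available-oxygen content 8.7 % by mass > 8.5 % by mass → Code DG6 (Oxidizer).
Burn rate 3.6 mm/s meets the Code DG3 criterion (Flammable Solid), so the solid fuel tablets are Code DG3.
Oxygen-release tablets: available-oxygen content 12.1 % by mass > 8.5 % by mass → Code DG6 (Oxidizer).
Total Code DG6: (two 2.65 kg packs = 5.3 kg) + (two 3.38 kg packs = 6.76 kg) = 12.06 kg.
12.06 kg exceeds the rail limit of 10 kg for Code DG6.
Code DG3 quantity: two 100 kg packs = 200 kg.
200 kg is within the rail limit of 250 kg for Code DG3.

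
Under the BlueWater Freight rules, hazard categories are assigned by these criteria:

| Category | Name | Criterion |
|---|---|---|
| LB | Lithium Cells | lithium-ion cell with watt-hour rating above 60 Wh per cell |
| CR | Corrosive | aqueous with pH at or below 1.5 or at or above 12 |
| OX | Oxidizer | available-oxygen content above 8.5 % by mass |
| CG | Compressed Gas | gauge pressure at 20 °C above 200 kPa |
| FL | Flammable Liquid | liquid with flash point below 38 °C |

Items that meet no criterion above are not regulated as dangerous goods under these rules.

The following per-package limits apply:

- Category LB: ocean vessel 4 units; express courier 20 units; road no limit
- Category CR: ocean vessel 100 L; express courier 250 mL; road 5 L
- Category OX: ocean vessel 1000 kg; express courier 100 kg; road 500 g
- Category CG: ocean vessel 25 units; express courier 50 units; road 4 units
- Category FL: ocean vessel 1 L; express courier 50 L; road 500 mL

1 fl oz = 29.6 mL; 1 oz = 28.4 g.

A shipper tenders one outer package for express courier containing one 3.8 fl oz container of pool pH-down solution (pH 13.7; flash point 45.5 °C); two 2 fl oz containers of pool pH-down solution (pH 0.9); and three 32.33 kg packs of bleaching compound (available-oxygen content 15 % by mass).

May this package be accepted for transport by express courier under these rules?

Pool pH-down solution: pH 13.7 ≥ 12 → Category CR (Corrosive).
The pool pH-down solution has pH 0.9, which is ≤ 1.5, so it is Category CR (Corrosive).
Available-oxygen content 15 % by mass meets the Category OX criterion (Oxidizer), so the bleaching compound is Category OX.
Category CR net quantity: (one 3.8 fl oz container = 112.48 mL) + (two 2 fl oz containers = 118.4 mL) = 230.88 mL.
230.88 mL ≤ 250 mL (express courier limit, Category CR) — within limit.
Category OX quantity: three 32.33 kg packs = 96.99 kg.
That is within the Category OX express courier limit of 100 kg.
Every hazard category is within its express courier limit and no segregation rule is violated.

Yes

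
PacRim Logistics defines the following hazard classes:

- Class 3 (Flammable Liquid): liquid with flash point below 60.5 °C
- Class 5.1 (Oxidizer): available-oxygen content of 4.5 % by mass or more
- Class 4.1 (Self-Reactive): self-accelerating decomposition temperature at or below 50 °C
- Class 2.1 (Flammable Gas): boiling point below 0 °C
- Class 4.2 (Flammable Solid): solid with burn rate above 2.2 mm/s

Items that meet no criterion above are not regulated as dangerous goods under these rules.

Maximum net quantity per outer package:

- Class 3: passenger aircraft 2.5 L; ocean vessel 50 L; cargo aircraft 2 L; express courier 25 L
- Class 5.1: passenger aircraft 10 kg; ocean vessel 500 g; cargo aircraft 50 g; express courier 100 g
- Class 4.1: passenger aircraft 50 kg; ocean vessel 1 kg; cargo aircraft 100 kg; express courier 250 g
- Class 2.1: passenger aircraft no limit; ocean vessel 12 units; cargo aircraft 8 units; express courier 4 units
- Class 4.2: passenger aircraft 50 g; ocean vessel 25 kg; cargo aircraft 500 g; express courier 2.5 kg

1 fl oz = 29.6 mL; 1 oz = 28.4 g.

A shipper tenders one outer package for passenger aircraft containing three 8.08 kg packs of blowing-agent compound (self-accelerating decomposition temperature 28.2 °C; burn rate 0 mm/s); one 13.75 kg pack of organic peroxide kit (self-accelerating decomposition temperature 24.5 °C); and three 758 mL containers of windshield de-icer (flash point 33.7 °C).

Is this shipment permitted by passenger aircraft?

With self-accelerating decomposition temperature 28.2 °C (≤ 50 °C), the blowing-agent compound falls in Class 4.1.
The organic peroxide kit has self-accelerating decomposition temperature 24.5 °C, which is ≤ 50 °C, so it is Class 4.1 (Self-Reactive).
With flash point 33.7 °C (< 60.5 °C), the windshield de-icer falls in Class 3.
Total Class 4.1: (three 8.08 kg packs = 24.24 kg) + 13.75 kg = 37.99 kg.
37.99 kg ≤ 50 kg (passenger aircraft limit, Class 4.1) — within limit.
Class 3 quantity: three 758 mL containers = 2.274 L.
That is within the Class 3 passenger aircraft limit of 2.5 L.
Every hazard class is within its passenger aircraft limit and no segregation rule is violated.

Yes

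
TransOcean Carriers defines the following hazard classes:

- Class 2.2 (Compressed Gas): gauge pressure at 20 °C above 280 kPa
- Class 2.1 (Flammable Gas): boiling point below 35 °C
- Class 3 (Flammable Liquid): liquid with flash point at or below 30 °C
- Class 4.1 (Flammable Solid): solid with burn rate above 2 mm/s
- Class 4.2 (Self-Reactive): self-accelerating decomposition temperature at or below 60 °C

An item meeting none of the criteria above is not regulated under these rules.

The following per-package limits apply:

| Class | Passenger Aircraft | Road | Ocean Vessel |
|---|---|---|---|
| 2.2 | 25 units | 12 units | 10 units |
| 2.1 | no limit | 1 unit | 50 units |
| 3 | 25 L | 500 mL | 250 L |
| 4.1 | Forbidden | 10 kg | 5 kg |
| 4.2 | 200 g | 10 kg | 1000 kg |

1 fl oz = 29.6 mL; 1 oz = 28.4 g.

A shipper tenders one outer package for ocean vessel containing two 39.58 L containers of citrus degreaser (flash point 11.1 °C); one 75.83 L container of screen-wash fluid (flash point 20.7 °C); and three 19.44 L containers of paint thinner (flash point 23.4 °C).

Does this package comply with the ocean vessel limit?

Yes

Citrus degreaser: flash point 11.1 °C ≤ 30 °C → Class 3 (Flammable Liquid).
Flash point 20.7 °C meets the Class 3 criterion (Flammable Liquid), so the screen-wash fluid is Class 3.
The paint thinner has flash point 23.4 °C, which is ≤ 30 °C, so it is Class 3 (Flammable Liquid).
Class 3 net quantity: (two 39.58 L containers = 79.16 L) + 75.83 L + (three 19.44 L containers = 58.32 L) = 213.31 L.
213.31 L ≤ 250 L (ocean vessel limit, Class 3) — within limit.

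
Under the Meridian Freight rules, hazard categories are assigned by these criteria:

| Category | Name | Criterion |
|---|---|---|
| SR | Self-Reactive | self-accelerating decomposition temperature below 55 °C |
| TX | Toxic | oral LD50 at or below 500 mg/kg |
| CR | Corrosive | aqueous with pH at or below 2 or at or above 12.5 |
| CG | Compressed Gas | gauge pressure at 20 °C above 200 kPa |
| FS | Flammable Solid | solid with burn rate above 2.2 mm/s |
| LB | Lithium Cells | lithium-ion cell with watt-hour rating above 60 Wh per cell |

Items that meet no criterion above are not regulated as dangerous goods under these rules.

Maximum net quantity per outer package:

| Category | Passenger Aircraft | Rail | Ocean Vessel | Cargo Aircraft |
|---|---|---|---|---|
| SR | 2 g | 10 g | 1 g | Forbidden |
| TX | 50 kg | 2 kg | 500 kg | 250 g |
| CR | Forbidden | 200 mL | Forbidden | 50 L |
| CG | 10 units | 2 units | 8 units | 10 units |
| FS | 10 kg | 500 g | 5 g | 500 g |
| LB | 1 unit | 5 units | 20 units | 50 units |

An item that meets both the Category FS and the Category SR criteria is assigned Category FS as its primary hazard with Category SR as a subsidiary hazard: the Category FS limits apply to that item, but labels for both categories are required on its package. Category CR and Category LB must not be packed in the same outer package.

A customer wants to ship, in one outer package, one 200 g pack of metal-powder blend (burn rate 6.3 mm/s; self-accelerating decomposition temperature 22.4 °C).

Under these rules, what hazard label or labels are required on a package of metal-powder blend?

Category FS and SR

The metal-powder blend has burn rate 6.3 mm/s, which is > 2.2 mm/s, so it is Category FS (Flammable Solid).
The metal-powder blend has self-accelerating decomposition temperature 22.4 °C, which is < 55 °C, so it is Category SR (Self-Reactive).
By the precedence rule Category FS is primary and Category SR is subsidiary, and that rule requires both labels on the package.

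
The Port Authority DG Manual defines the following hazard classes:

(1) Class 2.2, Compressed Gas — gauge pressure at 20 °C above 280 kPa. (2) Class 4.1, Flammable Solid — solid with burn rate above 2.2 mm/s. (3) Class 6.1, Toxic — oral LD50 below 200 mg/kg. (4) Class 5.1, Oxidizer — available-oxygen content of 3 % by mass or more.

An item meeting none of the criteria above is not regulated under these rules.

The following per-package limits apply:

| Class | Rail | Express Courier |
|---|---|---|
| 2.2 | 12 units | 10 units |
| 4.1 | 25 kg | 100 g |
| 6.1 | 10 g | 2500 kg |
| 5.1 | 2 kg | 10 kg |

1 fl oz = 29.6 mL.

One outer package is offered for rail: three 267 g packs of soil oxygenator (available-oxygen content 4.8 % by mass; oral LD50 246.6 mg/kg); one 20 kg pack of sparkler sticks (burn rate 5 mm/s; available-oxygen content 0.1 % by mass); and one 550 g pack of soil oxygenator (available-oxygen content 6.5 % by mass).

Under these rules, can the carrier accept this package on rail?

Yes

Soil oxygenator: available-oxygen content 4.8 % by mass ≥ 3 % by mass → Class 5.1 (Oxidizer).
Sparkler sticks: burn rate 5 mm/s > 2.2 mm/s → Class 4.1 (Flammable Solid).
The soil oxygenator has available-oxygen content 6.5 % by mass, which is ≥ 3 % by mass, so it is Class 5.1 (Oxidizer).
Total Class 5.1: (three 267 g packs = 801 g) + 550 g = 1.351 kg.
1.351 kg ≤ 2 kg (rail limit, Class 5.1) — within limit.
Class 4.1 quantity: 20 kg.
That is within the Class 4.1 rail limit of 25 kg.
Every hazard class is within its rail limit and no segregation rule is violated.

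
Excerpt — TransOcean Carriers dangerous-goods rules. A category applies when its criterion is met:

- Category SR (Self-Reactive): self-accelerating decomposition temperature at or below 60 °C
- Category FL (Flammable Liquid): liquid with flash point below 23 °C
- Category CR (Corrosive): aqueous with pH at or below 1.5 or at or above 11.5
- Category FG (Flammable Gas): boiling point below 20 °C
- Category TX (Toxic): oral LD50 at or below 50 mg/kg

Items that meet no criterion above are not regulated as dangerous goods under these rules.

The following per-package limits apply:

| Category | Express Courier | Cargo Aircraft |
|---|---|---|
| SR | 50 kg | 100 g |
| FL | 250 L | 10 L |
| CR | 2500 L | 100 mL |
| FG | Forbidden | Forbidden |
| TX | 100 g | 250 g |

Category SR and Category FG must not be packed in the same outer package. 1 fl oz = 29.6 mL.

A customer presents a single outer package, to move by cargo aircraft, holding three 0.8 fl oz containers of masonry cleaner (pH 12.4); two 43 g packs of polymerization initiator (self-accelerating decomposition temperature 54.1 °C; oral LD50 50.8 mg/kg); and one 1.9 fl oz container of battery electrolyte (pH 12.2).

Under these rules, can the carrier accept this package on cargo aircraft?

The masonry cleaner has pH 12.4, which is ≥ 11.5, so it is Category CR (Corrosive).
Polymerization initiator: self-accelerating decomposition temperature 54.1 °C ≤ 60 °C → Category SR (Self-Reactive).
The battery electrolyte has pH 12.2, which is ≥ 11.5, so it is Category CR (Corrosive).
Total Category CR: (three 0.8 fl oz containers = 71.04 mL) + (one 1.9 fl oz container = 56.24 mL) = 127.28 mL.
127.28 mL exceeds the cargo aircraft limit of 100 mL for Category CR.
Category SR quantity: two 43 g packs = 86 g.
86 g ≤ 100 g (cargo aircraft limit, Category SR) — within limit.
The segregation rule (Category SR with Category FG) does not apply to Category CR with Category SR.

No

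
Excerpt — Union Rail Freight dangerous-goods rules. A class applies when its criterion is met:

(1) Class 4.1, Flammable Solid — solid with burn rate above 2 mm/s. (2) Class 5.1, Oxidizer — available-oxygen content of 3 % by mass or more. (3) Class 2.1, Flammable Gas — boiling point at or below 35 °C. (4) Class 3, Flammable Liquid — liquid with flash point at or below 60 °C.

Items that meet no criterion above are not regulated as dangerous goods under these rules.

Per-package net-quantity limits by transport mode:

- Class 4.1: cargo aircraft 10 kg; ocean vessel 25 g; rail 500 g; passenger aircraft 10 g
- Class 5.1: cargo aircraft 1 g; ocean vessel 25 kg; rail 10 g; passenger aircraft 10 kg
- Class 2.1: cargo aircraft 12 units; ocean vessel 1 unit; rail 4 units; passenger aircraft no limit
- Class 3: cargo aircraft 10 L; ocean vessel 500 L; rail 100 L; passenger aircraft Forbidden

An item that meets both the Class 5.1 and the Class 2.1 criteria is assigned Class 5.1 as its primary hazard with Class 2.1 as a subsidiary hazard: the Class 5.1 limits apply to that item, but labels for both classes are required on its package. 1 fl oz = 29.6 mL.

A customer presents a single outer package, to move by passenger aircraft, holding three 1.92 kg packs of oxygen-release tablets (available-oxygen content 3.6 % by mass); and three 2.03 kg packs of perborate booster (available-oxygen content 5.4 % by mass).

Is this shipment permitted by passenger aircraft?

No

Oxygen-release tablets: available-oxygen content 3.6 % by mass ≥ 3 % by mass → Class 5.1 (Oxidizer).
With available-oxygen content 5.4 % by mass (≥ 3 % by mass), the perborate booster falls in Class 5.1.
Class 5.1 net quantity: (three 1.92 kg packs = 5.76 kg) + (three 2.03 kg packs = 6.09 kg) = 11.85 kg.
That exceeds the Class 5.1 passenger aircraft limit of 10 kg.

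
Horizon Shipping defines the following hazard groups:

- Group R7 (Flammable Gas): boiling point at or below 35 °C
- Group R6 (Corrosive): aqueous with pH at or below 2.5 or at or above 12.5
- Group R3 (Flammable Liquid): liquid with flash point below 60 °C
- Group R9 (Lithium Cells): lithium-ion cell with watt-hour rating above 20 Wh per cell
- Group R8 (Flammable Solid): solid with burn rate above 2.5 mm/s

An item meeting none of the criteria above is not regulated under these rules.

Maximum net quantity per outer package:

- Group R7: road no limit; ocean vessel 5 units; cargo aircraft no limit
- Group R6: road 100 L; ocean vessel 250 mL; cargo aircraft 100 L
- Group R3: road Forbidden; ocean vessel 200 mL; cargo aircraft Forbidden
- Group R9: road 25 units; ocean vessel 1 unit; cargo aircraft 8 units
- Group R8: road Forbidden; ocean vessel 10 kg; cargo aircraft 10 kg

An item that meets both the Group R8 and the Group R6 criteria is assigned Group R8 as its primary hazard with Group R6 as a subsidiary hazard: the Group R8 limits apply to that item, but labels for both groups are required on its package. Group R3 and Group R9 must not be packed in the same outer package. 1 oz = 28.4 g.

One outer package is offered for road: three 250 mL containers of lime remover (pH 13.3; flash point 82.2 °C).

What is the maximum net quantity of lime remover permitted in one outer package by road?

With pH 13.3 (≥ 12.5), the lime remover falls in Group R6.
The road limit for Group R6 is 100 L.

100 L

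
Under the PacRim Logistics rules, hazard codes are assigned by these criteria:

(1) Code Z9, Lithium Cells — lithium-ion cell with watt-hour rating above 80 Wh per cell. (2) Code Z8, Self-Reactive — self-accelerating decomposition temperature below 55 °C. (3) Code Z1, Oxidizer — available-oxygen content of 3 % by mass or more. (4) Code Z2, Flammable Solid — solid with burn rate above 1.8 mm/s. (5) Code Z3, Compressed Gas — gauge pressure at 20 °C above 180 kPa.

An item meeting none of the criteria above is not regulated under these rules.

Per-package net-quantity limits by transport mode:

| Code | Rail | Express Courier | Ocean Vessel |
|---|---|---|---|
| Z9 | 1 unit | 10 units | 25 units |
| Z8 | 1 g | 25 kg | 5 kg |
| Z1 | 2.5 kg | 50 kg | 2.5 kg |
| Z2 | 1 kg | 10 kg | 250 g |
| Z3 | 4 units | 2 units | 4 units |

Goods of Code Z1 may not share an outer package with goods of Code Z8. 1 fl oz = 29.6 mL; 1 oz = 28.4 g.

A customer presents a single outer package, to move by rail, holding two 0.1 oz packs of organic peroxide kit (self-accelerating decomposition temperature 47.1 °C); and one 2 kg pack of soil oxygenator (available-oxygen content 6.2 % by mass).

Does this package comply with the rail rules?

Self-accelerating decomposition temperature 47.1 °C meets the Code Z8 criterion (Self-Reactive), so the organic peroxide kit is Code Z8.
The soil oxygenator has available-oxygen content 6.2 % by mass, which is ≥ 3 % by mass, so it is Code Z1 (Oxidizer).
Code Z1 quantity: 2 kg.
2 kg ≤ 2.5 kg (rail limit, Code Z1) — within limit.
Code Z8 quantity: two 0.1 oz packs = 5.68 g.
5.68 g > 1 g (rail limit, Code Z8) — over the limit.
Code Z1 and Code Z8 may not share an outer package.

No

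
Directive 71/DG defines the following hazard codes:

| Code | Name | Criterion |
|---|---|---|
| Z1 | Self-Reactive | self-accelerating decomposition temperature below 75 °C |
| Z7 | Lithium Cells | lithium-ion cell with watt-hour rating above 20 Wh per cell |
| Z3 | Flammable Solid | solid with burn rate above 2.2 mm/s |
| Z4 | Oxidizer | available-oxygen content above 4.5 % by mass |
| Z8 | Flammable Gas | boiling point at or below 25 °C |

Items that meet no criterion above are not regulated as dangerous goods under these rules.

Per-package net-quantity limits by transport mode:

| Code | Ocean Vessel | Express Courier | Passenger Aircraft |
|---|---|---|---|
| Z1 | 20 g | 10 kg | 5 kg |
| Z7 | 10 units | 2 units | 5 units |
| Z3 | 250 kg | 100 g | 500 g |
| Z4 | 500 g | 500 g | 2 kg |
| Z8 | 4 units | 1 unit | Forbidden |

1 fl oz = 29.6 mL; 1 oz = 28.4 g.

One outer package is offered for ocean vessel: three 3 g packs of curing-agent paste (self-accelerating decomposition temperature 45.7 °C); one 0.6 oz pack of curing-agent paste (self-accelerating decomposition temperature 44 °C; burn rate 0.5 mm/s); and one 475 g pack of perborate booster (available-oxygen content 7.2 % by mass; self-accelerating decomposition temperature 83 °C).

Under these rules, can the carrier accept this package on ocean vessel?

Curing-agent paste: self-accelerating decomposition temperature 45.7 °C < 75 °C → Code Z1 (Self-Reactive).
The curing-agent paste has self-accelerating decomposition temperature 44 °C, which is < 75 °C, so it is Code Z1 (Self-Reactive).
Available-oxygen content 7.2 % by mass meets the Code Z4 criterion (Oxidizer), so the perborate booster is Code Z4.
Code Z1 net quantity: (three 3 g packs = 9 g) + (one 0.6 oz pack = 17.04 g) = 26.04 g.
26.04 g > 20 g (ocean vessel limit, Code Z1) — over the limit.
Code Z4 quantity: 475 g.
475 g ≤ 500 g (ocean vessel limit, Code Z4) — within limit.

No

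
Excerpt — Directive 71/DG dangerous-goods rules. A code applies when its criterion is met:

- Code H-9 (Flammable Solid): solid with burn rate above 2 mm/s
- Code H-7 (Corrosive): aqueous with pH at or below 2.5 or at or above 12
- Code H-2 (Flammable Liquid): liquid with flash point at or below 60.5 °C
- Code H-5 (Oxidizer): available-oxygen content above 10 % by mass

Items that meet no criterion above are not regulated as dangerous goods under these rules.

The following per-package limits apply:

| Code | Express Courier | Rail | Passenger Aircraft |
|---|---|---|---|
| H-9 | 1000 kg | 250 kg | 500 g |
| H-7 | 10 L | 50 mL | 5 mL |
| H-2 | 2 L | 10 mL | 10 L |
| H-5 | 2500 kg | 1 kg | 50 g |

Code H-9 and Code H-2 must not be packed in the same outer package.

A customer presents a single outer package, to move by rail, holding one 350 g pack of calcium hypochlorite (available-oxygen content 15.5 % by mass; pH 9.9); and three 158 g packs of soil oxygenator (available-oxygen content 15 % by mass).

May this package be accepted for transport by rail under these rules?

Yes

With available-oxygen content 15.5 % by mass (> 10 % by mass), the calcium hypochlorite falls in Code H-5.
Soil oxygenator: available-oxygen content 15 % by mass > 10 % by mass → Code H-5 (Oxidizer).
Total Code H-5: 350 g + (three 158 g packs = 474 g) = 824 g.
That is within the Code H-5 rail limit of 1 kg.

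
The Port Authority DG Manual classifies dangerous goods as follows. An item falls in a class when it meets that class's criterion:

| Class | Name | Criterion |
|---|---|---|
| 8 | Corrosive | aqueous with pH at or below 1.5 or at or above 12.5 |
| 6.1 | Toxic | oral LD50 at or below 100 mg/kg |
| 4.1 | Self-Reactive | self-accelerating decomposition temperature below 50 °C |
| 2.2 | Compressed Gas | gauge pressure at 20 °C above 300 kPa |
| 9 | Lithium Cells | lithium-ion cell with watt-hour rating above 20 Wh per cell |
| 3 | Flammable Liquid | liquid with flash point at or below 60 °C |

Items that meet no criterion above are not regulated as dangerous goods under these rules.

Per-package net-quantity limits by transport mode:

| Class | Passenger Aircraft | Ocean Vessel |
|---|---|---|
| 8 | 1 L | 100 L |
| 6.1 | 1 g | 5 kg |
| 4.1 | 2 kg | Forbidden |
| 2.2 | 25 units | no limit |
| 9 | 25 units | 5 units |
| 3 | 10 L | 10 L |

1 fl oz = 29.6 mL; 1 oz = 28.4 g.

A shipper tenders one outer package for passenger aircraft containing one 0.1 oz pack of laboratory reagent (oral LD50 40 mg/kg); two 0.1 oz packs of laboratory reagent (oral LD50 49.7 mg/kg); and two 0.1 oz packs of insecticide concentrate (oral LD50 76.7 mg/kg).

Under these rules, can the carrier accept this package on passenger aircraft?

Laboratory reagent: oral LD50 40 mg/kg ≤ 100 mg/kg → Class 6.1 (Toxic).
Laboratory reagent: oral LD50 49.7 mg/kg ≤ 100 mg/kg → Class 6.1 (Toxic).
The insecticide concentrate has oral LD50 76.7 mg/kg, which is ≤ 100 mg/kg, so it is Class 6.1 (Toxic).
Total Class 6.1: (one 0.1 oz pack = 2.84 g) + (two 0.1 oz packs = 5.68 g) + (two 0.1 oz packs = 5.68 g) = 14.2 g.
That exceeds the Class 6.1 passenger aircraft limit of 1 g.

No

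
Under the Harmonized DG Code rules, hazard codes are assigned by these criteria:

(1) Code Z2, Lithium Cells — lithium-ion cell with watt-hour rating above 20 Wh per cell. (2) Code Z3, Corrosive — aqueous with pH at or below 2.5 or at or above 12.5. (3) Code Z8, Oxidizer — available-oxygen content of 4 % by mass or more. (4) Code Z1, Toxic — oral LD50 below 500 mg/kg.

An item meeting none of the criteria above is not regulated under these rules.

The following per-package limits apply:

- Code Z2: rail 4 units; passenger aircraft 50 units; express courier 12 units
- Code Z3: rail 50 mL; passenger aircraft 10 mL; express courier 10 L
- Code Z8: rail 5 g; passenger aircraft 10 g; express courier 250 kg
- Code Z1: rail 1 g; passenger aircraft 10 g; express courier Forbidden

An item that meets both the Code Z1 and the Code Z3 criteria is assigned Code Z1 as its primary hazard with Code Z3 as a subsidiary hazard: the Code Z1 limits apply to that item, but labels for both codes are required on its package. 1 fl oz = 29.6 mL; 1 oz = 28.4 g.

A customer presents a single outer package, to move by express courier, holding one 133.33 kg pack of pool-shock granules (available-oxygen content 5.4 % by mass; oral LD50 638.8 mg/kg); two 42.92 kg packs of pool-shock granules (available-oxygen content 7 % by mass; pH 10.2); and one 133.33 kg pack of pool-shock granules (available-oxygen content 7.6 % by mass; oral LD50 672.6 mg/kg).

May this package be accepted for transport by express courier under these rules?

No

Available-oxygen content 5.4 % by mass meets the Code Z8 criterion (Oxidizer), so the pool-shock granules are Code Z8.
Pool-shock granules: available-oxygen content 7 % by mass ≥ 4 % by mass → Code Z8 (Oxidizer).
The pool-shock granules have available-oxygen content 7.6 % by mass, which is ≥ 4 % by mass, so they are Code Z8 (Oxidizer).
Total Code Z8: 133.33 kg + (two 42.92 kg packs = 85.84 kg) + 133.33 kg = 352.5 kg.
That exceeds the Code Z8 express courier limit of 250 kg.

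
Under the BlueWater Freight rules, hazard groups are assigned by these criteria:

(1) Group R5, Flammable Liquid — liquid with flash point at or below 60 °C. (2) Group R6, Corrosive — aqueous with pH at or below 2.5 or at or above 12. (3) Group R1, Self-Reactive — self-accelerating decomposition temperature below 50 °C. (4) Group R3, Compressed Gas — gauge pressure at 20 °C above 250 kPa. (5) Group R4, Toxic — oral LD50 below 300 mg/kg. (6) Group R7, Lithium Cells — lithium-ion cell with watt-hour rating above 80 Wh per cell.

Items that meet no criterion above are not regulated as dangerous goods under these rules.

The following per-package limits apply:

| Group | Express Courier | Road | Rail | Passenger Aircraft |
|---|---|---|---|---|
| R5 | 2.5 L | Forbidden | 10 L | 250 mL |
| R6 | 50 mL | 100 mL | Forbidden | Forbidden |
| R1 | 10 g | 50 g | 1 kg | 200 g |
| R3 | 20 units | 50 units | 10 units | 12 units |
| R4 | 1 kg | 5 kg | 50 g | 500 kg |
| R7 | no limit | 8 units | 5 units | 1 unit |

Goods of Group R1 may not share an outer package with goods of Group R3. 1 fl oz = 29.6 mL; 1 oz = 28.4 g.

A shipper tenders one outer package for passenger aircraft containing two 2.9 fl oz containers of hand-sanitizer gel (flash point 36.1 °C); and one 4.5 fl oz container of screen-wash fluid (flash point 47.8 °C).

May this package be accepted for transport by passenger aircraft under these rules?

No

With flash point 36.1 °C (≤ 60 °C), the hand-sanitizer gel falls in Group R5.
Screen-wash fluid: flash point 47.8 °C ≤ 60 °C → Group R5 (Flammable Liquid).
Total Group R5: (two 2.9 fl oz containers = 171.68 mL) + (one 4.5 fl oz container = 133.2 mL) = 304.88 mL.
304.88 mL exceeds the passenger aircraft limit of 250 mL for Group R5.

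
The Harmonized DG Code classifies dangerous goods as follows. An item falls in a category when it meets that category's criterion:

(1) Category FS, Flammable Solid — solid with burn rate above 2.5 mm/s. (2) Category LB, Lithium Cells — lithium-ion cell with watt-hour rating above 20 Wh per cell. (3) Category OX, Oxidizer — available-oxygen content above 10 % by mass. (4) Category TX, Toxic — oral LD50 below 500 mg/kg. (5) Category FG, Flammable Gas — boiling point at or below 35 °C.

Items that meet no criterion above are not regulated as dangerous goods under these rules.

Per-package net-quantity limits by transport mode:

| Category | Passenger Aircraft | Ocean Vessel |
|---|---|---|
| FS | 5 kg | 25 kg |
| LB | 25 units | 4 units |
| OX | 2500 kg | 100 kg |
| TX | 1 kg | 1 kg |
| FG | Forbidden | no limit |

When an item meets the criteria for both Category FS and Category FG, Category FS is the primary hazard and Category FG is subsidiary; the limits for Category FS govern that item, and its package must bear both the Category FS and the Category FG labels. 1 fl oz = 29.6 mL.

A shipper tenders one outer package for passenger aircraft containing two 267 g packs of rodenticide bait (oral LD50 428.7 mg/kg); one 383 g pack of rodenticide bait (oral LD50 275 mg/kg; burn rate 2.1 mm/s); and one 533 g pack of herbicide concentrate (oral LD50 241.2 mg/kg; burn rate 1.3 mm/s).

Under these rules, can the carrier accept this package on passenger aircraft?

With oral LD50 428.7 mg/kg (< 500 mg/kg), the rodenticide bait falls in Category TX.
The rodenticide bait has oral LD50 275 mg/kg, which is < 500 mg/kg, so it is Category TX (Toxic).
The herbicide concentrate has oral LD50 241.2 mg/kg, which is < 500 mg/kg, so it is Category TX (Toxic).
Category TX net quantity: (two 267 g packs = 534 g) + 383 g + 533 g = 1.45 kg.
1.45 kg exceeds the passenger aircraft limit of 1 kg for Category TX.

No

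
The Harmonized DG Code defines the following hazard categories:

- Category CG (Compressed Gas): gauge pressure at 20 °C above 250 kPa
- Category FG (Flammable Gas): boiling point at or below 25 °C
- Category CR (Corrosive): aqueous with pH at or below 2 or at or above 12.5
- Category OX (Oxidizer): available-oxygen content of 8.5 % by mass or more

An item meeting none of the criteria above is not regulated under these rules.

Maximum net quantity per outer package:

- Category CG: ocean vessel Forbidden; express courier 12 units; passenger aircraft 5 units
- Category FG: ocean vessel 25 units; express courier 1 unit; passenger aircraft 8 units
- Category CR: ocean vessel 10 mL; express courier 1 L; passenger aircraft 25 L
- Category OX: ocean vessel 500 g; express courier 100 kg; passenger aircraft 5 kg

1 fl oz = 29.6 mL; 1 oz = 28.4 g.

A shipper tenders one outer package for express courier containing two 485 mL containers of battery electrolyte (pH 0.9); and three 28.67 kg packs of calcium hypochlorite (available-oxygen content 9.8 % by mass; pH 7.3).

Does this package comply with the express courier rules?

With pH 0.9 (≤ 2), the battery electrolyte falls in Category CR.
The calcium hypochlorite has available-oxygen content 9.8 % by mass, which is ≥ 8.5 % by mass, so it is Category OX (Oxidizer).
Category CR quantity: two 485 mL containers = 970 mL.
970 mL is within the express courier limit of 1 L for Category CR.
Category OX quantity: three 28.67 kg packs = 86.01 kg.
That is within the Category OX express courier limit of 100 kg.
Every hazard category is within its express courier limit and no segregation rule is violated.

Yes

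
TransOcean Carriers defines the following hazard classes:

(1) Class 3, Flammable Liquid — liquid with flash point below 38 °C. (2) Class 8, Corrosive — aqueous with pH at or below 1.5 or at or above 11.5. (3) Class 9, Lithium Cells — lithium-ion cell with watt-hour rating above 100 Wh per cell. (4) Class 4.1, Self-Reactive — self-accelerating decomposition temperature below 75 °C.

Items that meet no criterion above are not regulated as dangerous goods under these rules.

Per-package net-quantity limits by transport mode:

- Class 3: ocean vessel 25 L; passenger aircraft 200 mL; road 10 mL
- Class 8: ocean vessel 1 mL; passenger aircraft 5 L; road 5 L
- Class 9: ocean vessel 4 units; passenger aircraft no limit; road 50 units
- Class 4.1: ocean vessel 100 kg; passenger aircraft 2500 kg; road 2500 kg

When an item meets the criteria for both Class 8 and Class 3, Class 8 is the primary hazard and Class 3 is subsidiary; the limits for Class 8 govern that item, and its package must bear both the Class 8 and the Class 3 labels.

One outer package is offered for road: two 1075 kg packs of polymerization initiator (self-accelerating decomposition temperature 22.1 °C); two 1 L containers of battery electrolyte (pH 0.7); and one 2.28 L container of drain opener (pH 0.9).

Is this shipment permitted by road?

Yes

Self-accelerating decomposition temperature 22.1 °C meets the Class 4.1 criterion (Self-Reactive), so the polymerization initiator is Class 4.1.
The battery electrolyte has pH 0.7, which is ≤ 1.5, so it is Class 8 (Corrosive).
The drain opener has pH 0.9, which is ≤ 1.5, so it is Class 8 (Corrosive).
Class 4.1 quantity: two 1075 kg packs = 2150 kg.
That is within the Class 4.1 road limit of 2500 kg.
Class 8 net quantity: (two 1 L containers = 2 L) + 2.28 L = 4.28 L.
4.28 L is within the road limit of 5 L for Class 8.
Every hazard class is within its road limit and no segregation rule is violated.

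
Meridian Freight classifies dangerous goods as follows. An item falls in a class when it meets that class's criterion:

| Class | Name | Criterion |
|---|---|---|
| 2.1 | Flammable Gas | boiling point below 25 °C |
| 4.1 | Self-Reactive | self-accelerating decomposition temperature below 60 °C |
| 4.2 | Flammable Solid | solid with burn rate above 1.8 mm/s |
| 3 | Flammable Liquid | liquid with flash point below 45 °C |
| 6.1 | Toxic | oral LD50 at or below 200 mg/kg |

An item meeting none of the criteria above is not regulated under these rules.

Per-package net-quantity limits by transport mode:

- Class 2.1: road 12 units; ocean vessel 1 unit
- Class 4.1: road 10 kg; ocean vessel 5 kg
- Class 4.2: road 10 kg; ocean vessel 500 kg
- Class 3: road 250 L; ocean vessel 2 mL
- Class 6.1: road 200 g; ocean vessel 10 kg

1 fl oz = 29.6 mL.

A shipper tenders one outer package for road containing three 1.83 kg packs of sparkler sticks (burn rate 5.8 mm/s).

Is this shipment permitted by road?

Sparkler sticks: burn rate 5.8 mm/s > 1.8 mm/s → Class 4.2 (Flammable Solid).
Class 4.2 quantity: three 1.83 kg packs = 5.49 kg.
That is within the Class 4.2 road limit of 10 kg.

Yes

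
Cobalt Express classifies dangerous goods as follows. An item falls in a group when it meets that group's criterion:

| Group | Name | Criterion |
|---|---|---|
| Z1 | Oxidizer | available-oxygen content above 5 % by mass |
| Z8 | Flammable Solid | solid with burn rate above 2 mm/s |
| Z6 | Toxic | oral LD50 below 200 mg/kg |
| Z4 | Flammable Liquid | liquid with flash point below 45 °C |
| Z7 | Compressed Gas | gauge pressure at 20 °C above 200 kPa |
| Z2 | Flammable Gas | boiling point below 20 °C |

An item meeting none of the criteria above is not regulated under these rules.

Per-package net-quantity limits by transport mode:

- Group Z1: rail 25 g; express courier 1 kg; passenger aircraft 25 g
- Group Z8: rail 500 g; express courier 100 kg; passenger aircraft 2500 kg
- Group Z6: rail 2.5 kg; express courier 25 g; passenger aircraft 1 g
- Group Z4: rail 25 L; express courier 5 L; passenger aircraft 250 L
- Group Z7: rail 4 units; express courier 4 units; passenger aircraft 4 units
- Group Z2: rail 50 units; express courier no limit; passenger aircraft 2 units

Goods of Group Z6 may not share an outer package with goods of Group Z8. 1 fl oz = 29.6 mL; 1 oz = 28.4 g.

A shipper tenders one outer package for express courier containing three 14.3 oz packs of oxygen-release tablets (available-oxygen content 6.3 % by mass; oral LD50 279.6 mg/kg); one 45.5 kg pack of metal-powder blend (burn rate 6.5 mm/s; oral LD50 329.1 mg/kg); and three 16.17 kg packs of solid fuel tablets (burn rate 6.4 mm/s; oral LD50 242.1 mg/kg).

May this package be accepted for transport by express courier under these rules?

With available-oxygen content 6.3 % by mass (> 5 % by mass), the oxygen-release tablets fall in Group Z1.
Burn rate 6.5 mm/s meets the Group Z8 criterion (Flammable Solid), so the metal-powder blend is Group Z8.
The solid fuel tablets have burn rate 6.4 mm/s, which is > 2 mm/s, so they are Group Z8 (Flammable Solid).
Group Z1 quantity: three 14.3 oz packs = 1218.36 g.
That exceeds the Group Z1 express courier limit of 1 kg.
Group Z8 net quantity: 45.5 kg + (three 16.17 kg packs = 48.51 kg) = 94.01 kg.
94.01 kg ≤ 100 kg (express courier limit, Group Z8) — within limit.
The segregation rule (Group Z6 with Group Z8) does not apply to Group Z1 with Group Z8.

No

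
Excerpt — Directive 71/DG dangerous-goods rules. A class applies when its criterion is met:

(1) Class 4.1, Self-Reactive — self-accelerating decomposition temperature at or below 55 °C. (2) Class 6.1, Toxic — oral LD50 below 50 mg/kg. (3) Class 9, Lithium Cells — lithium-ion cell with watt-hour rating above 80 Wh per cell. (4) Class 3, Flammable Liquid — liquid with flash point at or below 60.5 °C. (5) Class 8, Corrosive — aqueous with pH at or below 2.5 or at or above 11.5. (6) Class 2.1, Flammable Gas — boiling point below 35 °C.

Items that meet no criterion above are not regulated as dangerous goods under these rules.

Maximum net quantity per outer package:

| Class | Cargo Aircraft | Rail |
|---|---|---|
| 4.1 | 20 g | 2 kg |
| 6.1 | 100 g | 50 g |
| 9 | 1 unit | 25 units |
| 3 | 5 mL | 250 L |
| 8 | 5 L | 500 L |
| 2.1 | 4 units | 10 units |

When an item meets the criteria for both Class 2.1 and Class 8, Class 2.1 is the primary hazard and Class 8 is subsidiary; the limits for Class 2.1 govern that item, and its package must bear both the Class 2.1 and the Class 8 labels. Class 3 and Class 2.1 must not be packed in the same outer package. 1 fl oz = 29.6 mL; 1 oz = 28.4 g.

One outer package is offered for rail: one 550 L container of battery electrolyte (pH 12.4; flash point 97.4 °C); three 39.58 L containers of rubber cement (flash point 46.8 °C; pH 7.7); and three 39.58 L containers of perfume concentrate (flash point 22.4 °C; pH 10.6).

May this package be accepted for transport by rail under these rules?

No

The battery electrolyte has pH 12.4, which is ≥ 11.5, so it is Class 8 (Corrosive).
Rubber cement: flash point 46.8 °C ≤ 60.5 °C → Class 3 (Flammable Liquid).
Flash point 22.4 °C meets the Class 3 criterion (Flammable Liquid), so the perfume concentrate is Class 3.
Class 8 quantity: 550 L.
That exceeds the Class 8 rail limit of 500 L.
Total Class 3: (three 39.58 L containers = 118.74 L) + (three 39.58 L containers = 118.74 L) = 237.48 L.
237.48 L ≤ 250 L (rail limit, Class 3) — within limit.
The segregation rule (Class 3 with Class 2.1) does not apply to Class 8 with Class 3.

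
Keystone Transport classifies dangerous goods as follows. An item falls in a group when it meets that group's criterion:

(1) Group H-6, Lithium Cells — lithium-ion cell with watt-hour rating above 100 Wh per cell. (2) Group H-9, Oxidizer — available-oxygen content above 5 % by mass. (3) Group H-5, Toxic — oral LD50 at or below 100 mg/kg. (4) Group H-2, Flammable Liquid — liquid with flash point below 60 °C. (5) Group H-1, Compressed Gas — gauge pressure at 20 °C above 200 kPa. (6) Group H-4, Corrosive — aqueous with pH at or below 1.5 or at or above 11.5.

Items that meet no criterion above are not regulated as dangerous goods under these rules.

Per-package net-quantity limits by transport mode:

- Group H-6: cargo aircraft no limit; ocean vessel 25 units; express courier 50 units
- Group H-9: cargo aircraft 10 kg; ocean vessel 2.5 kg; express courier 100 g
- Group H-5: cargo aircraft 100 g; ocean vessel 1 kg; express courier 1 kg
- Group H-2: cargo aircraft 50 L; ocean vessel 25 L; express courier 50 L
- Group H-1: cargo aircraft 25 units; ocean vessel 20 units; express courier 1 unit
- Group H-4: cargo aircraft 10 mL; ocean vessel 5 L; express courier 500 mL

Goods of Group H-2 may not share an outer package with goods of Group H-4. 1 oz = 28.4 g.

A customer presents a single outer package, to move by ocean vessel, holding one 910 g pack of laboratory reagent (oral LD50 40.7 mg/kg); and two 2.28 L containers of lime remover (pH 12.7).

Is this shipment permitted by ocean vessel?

Oral LD50 40.7 mg/kg meets the Group H-5 criterion (Toxic), so the laboratory reagent is Group H-5.
With pH 12.7 (≥ 11.5), the lime remover falls in Group H-4.
Group H-5 quantity: 910 g.
That is within the Group H-5 ocean vessel limit of 1 kg.
Group H-4 quantity: two 2.28 L containers = 4.56 L.
4.56 L is within the ocean vessel limit of 5 L for Group H-4.
The segregation rule (Group H-2 with Group H-4) does not apply to Group H-5 with Group H-4.
Every hazard group is within its ocean vessel limit and no segregation rule is violated.

Yes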